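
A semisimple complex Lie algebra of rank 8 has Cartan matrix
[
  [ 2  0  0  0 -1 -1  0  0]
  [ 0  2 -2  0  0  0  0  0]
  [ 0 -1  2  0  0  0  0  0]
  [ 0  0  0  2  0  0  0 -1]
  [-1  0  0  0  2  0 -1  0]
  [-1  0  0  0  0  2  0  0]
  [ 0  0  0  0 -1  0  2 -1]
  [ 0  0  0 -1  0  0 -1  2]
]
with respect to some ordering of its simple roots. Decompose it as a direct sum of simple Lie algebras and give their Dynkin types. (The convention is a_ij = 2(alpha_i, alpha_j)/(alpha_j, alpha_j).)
The diagram associated to this matrix has two connected components: the simple roots {alpha_1, alpha_4, alpha_5, alpha_6, alpha_7, alpha_8} form a chain of 6 nodes with single edges (A_6), and {alpha_2, alpha_3} form a chain of 2 nodes with a double edge at one end; the terminal node there is the unique short simple root (B_2). A semisimple Lie algebra decomposes uniquely as the direct sum of simple ideals, one per connected component of its Dynkin diagram, so g ≅ A_6 ⊕ B_2 (dimension 48 + 10 = 58).

A_6 (sl(7)) ⊕ B_2 (so(5))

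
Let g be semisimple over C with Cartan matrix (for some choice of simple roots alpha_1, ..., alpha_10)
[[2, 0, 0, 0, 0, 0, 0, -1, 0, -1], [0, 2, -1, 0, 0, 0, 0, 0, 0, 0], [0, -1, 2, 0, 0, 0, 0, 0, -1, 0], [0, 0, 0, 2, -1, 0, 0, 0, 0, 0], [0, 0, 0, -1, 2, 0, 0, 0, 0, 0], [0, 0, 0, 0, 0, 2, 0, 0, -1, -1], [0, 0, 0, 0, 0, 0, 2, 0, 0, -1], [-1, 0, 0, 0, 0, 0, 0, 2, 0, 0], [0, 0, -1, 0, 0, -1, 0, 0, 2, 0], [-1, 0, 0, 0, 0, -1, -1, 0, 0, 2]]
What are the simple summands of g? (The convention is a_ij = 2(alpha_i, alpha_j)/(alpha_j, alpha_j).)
The diagram associated to this matrix has two connected components: the simple roots {alpha_4, alpha_5} form a chain of 2 nodes with single edges (A_2), and {alpha_1, alpha_2, alpha_3, alpha_6, alpha_7, alpha_8, alpha_9, alpha_10} form a chain of 7 nodes with one extra node attached to the third node from one end (E_8). A semisimple Lie algebra decomposes uniquely as the direct sum of simple ideals, one per connected component of its Dynkin diagram, so g ≅ A_2 ⊕ E_8 (dimension 8 + 248 = 256).

A2 + E8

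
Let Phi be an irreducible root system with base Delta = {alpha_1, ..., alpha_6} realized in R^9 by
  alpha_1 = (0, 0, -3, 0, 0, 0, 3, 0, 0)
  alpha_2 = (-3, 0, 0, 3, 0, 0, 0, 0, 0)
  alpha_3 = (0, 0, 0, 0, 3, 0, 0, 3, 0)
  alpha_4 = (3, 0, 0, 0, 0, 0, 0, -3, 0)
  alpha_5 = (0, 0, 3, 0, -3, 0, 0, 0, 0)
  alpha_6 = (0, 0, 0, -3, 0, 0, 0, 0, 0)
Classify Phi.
Compute the Cartan integers a_ij = 2(alpha_i, alpha_j)/(alpha_j, alpha_j); the resulting 6x6 Cartan matrix is
[[2, 0, 0, 0, -1, 0], [0, 2, 0, -1, 0, -2], [0, 0, 2, -1, -1, 0], [0, -1, -1, 2, 0, 0], [-1, 0, -1, 0, 2, 0], [0, -1, 0, 0, 0, 2]].
The roots have two lengths (squared-length ratio 2:1); the short ones are alpha_{6}. The associated Dynkin diagram is a chain of 6 nodes with a double edge at one end; the terminal node there is the unique short simple root (B_6), so the type is B_6 (the algebra so(13)).

B6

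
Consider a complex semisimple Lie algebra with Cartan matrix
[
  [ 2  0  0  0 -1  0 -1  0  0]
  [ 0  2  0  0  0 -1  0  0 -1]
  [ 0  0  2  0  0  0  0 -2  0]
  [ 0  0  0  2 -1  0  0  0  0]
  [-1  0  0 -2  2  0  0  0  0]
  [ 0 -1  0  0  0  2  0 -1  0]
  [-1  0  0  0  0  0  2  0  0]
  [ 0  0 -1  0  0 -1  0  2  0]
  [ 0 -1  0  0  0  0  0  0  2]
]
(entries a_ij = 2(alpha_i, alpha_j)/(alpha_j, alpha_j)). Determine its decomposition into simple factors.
The diagram associated to this matrix has two connected components: the simple roots {alpha_1, alpha_4, alpha_5, alpha_7} form a chain of 4 nodes with a double edge at one end; the terminal node there is the unique short simple root (B_4), and {alpha_2, alpha_3, alpha_6, alpha_8, alpha_9} form a chain of 5 nodes with a double edge at one end; the terminal node there is the unique long simple root (C_5). A semisimple Lie algebra decomposes uniquely as the direct sum of simple ideals, one per connected component of its Dynkin diagram, so g ≅ B_4 ⊕ C_5 (dimension 36 + 55 = 91).

B_4 (so(9)) ⊕ C_5 (sp(10))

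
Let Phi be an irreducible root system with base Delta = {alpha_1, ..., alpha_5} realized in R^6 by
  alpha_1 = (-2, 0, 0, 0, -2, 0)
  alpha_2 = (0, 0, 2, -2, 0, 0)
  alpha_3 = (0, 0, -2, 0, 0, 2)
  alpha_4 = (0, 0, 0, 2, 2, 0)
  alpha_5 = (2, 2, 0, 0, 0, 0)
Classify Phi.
Compute the Cartan integers a_ij = 2(alpha_i, alpha_j)/(alpha_j, alpha_j); the resulting 5x5 Cartan matrix is
[[2, 0, 0, -1, -1], [0, 2, -1, -1, 0], [0, -1, 2, 0, 0], [-1, -1, 0, 2, 0], [-1, 0, 0, 0, 2]].
All simple roots have the same length, so the diagram is simply laced. The associated Dynkin diagram is a chain of 5 nodes with single edges (A_5), so the type is A_5 (the algebra sl(6)).

A_5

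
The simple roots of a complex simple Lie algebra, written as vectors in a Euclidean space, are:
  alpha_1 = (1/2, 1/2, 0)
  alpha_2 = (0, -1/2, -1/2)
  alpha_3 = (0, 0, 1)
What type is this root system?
C_3

Compute the Cartan integers a_ij = 2(alpha_i, alpha_j)/(alpha_j, alpha_j); the resulting 3x3 Cartan matrix is
[[2, -1, 0], [-1, 2, -1], [0, -2, 2]].
The roots have two lengths (squared-length ratio 2:1); the short ones are alpha_{1,2}. The associated Dynkin diagram is a chain of 3 nodes with a double edge at one end; the terminal node there is the unique long simple root (C_3), so the type is C_3 (the algebra sp(6)).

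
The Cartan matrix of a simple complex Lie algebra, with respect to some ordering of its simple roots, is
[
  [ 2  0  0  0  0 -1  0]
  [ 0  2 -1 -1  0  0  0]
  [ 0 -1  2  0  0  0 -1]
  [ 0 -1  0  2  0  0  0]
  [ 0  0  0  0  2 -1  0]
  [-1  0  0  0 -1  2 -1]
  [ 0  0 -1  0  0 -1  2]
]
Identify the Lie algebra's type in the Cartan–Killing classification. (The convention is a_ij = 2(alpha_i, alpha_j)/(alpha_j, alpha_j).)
D_7 (so(14))

The matrix has rank 7 with 2's on the diagonal. Reading the off-diagonal entries as Dynkin edges (a single edge where a_ij = a_ji = -1; a double or triple edge where a_ij * a_ji = 2 or 3), the diagram is a chain of 5 nodes with a fork of two nodes at one end (D_7). One simple-root ordering that puts it in standard form is (alpha_4, alpha_2, alpha_3, alpha_7, alpha_6, alpha_5, alpha_1). So the algebra is type D_7, i.e. so(14).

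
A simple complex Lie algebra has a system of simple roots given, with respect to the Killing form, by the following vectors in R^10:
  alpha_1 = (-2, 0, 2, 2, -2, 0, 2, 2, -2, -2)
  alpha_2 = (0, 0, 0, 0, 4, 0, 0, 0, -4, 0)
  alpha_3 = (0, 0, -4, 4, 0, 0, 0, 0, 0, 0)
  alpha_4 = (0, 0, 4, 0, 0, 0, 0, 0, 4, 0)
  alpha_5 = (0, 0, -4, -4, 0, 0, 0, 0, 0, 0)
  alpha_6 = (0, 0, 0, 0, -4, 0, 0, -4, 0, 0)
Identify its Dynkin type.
Compute the Cartan integers a_ij = 2(alpha_i, alpha_j)/(alpha_j, alpha_j); the resulting 6x6 Cartan matrix is
[[2, 0, 0, 0, -1, 0], [0, 2, 0, -1, 0, -1], [0, 0, 2, -1, 0, 0], [0, -1, -1, 2, -1, 0], [-1, 0, 0, -1, 2, 0], [0, -1, 0, 0, 0, 2]].
All simple roots have the same length, so the diagram is simply laced. The associated Dynkin diagram is a chain of 5 nodes with one extra node attached to the third node from one end (E_6), so the type is E_6.

E_6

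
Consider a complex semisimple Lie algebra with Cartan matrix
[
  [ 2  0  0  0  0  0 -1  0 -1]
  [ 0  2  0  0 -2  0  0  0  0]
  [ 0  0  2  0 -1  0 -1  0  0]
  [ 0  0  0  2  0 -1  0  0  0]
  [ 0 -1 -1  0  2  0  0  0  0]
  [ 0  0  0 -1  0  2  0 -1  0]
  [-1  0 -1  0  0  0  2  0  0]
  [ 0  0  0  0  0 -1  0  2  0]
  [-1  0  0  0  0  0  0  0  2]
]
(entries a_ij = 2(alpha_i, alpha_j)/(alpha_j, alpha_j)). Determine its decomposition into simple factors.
The diagram associated to this matrix has two connected components: the simple roots {alpha_4, alpha_6, alpha_8} form a chain of 3 nodes with single edges (A_3), and {alpha_1, alpha_2, alpha_3, alpha_5, alpha_7, alpha_9} form a chain of 6 nodes with a double edge at one end; the terminal node there is the unique long simple root (C_6). A semisimple Lie algebra decomposes uniquely as the direct sum of simple ideals, one per connected component of its Dynkin diagram, so g ≅ A_3 ⊕ C_6 (dimension 15 + 78 = 93).

A3 + C6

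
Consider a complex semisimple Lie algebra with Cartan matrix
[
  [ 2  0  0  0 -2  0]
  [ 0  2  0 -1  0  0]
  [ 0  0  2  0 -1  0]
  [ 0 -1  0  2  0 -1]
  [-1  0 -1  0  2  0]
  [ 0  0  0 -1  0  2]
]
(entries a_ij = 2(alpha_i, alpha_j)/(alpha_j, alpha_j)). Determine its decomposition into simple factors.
The diagram associated to this matrix has two connected components: the simple roots {alpha_2, alpha_4, alpha_6} form a chain of 3 nodes with single edges (A_3), and {alpha_1, alpha_3, alpha_5} form a chain of 3 nodes with a double edge at one end; the terminal node there is the unique long simple root (C_3). A semisimple Lie algebra decomposes uniquely as the direct sum of simple ideals, one per connected component of its Dynkin diagram, so g ≅ A_3 ⊕ C_3 (dimension 15 + 21 = 36).

type A_3 ⊕ type C_3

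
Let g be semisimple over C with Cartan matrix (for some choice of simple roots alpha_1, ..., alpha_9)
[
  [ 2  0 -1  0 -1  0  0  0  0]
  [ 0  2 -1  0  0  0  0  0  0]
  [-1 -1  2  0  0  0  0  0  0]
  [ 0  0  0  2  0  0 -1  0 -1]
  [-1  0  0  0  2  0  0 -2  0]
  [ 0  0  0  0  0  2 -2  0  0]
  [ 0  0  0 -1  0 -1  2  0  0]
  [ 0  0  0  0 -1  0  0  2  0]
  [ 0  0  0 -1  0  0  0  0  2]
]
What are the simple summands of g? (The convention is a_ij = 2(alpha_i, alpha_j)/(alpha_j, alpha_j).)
The diagram associated to this matrix has two connected components: the simple roots {alpha_1, alpha_2, alpha_3, alpha_5, alpha_8} form a chain of 5 nodes with a double edge at one end; the terminal node there is the unique short simple root (B_5), and {alpha_4, alpha_6, alpha_7, alpha_9} form a chain of 4 nodes with a double edge at one end; the terminal node there is the unique long simple root (C_4). A semisimple Lie algebra decomposes uniquely as the direct sum of simple ideals, one per connected component of its Dynkin diagram, so g ≅ B_5 ⊕ C_4 (dimension 55 + 36 = 91).

B_5 ⊕ C_4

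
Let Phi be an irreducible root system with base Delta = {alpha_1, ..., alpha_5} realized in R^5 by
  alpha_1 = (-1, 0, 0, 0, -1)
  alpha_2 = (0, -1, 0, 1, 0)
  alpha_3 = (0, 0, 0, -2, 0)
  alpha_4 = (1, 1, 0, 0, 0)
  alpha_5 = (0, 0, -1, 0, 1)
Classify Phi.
C_5

Compute the Cartan integers a_ij = 2(alpha_i, alpha_j)/(alpha_j, alpha_j); the resulting 5x5 Cartan matrix is
[[2, 0, 0, -1, -1], [0, 2, -1, -1, 0], [0, -2, 2, 0, 0], [-1, -1, 0, 2, 0], [-1, 0, 0, 0, 2]].
The roots have two lengths (squared-length ratio 2:1); the short ones are alpha_{1,2,4,5}. The associated Dynkin diagram is a chain of 5 nodes with a double edge at one end; the terminal node there is the unique long simple root (C_5), so the type is C_5 (the algebra sp(10)).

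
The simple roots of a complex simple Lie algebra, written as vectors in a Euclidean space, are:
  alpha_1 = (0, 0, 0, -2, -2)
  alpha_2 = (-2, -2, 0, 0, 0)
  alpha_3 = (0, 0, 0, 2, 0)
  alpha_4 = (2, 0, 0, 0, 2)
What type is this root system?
B4

Compute the Cartan integers a_ij = 2(alpha_i, alpha_j)/(alpha_j, alpha_j); the resulting 4x4 Cartan matrix is
[[2, 0, -2, -1], [0, 2, 0, -1], [-1, 0, 2, 0], [-1, -1, 0, 2]].
The roots have two lengths (squared-length ratio 2:1); the short ones are alpha_{3}. The associated Dynkin diagram is a chain of 4 nodes with a double edge at one end; the terminal node there is the unique short simple root (B_4), so the type is B_4 (the algebra so(9)).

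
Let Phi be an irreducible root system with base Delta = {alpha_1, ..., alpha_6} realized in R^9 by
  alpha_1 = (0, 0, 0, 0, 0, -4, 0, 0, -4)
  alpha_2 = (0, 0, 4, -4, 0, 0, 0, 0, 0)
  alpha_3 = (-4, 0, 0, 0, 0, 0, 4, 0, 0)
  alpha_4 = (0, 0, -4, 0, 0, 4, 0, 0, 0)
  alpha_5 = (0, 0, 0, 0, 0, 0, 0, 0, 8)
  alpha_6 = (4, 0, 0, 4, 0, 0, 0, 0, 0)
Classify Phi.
C_6

Compute the Cartan integers a_ij = 2(alpha_i, alpha_j)/(alpha_j, alpha_j); the resulting 6x6 Cartan matrix is
[[2, 0, 0, -1, -1, 0], [0, 2, 0, -1, 0, -1], [0, 0, 2, 0, 0, -1], [-1, -1, 0, 2, 0, 0], [-2, 0, 0, 0, 2, 0], [0, -1, -1, 0, 0, 2]].
The roots have two lengths (squared-length ratio 2:1); the short ones are alpha_{1,2,3,4,6}. The associated Dynkin diagram is a chain of 6 nodes with a double edge at one end; the terminal node there is the unique long simple root (C_6), so the type is C_6 (the algebra sp(12)).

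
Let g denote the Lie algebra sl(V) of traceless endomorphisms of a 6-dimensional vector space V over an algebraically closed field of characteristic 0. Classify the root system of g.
A_5 (sl(6))

This is sl(6), which has dimension 6^2 - 1 = 35 and rank 6 - 1 = 5 (a Cartan subalgebra is the diagonal traceless matrices). In the classification of classical Lie algebras, the special linear algebra sl(n+1) has type A_n; here n = 5, so the Dynkin diagram is a chain of 5 nodes with single edges (A_5). Hence the type is A_5.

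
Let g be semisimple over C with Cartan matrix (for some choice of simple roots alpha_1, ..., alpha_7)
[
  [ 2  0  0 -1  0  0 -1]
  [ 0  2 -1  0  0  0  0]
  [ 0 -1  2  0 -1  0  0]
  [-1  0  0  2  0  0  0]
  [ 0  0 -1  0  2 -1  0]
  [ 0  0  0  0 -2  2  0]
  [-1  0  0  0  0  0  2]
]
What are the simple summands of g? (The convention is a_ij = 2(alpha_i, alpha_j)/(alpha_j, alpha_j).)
A_3 (sl(4)) ⊕ C_4 (sp(8))

The diagram associated to this matrix has two connected components: the simple roots {alpha_1, alpha_4, alpha_7} form a chain of 3 nodes with single edges (A_3), and {alpha_2, alpha_3, alpha_5, alpha_6} form a chain of 4 nodes with a double edge at one end; the terminal node there is the unique long simple root (C_4). A semisimple Lie algebra decomposes uniquely as the direct sum of simple ideals, one per connected component of its Dynkin diagram, so g ≅ A_3 ⊕ C_4 (dimension 15 + 36 = 51).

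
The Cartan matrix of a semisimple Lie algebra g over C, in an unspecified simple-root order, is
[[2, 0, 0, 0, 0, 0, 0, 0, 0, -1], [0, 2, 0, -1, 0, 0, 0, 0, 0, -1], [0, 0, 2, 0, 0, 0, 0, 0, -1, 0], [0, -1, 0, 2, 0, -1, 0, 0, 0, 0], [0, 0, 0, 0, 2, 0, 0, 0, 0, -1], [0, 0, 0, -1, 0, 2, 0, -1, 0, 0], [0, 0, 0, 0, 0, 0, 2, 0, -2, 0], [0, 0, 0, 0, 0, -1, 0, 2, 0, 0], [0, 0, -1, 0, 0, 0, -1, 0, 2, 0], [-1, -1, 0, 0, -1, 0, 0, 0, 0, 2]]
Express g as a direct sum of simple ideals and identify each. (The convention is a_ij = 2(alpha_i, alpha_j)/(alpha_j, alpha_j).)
C_3 (sp(6)) + D_7 (so(14))

The diagram associated to this matrix has two connected components: the simple roots {alpha_3, alpha_7, alpha_9} form a chain of 3 nodes with a double edge at one end; the terminal node there is the unique long simple root (C_3), and {alpha_1, alpha_2, alpha_4, alpha_5, alpha_6, alpha_8, alpha_10} form a chain of 5 nodes with a fork of two nodes at one end (D_7). A semisimple Lie algebra decomposes uniquely as the direct sum of simple ideals, one per connected component of its Dynkin diagram, so g ≅ C_3 ⊕ D_7 (dimension 21 + 91 = 112).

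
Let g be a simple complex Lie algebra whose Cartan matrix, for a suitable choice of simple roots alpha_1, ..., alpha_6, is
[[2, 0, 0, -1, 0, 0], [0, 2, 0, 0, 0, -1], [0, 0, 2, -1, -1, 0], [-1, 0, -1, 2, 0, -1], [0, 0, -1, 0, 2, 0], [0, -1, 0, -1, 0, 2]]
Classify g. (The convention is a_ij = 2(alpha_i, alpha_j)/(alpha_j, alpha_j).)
E_6

The matrix has rank 6 with 2's on the diagonal. Reading the off-diagonal entries as Dynkin edges (a single edge where a_ij = a_ji = -1; a double or triple edge where a_ij * a_ji = 2 or 3), the diagram is a chain of 5 nodes with one extra node attached to the third node from one end (E_6). One simple-root ordering that puts it in standard form is (alpha_2, alpha_1, alpha_6, alpha_4, alpha_3, alpha_5). So the algebra is type E_6.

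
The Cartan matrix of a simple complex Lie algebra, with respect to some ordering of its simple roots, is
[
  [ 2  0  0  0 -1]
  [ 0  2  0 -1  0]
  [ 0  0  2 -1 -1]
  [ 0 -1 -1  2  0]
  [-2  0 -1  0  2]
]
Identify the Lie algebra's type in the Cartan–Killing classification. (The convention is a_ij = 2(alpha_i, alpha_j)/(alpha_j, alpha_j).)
B5

The matrix has rank 5 with 2's on the diagonal. Reading the off-diagonal entries as Dynkin edges (a single edge where a_ij = a_ji = -1; a double or triple edge where a_ij * a_ji = 2 or 3), the diagram is a chain of 5 nodes with a double edge at one end; the terminal node there is the unique short simple root (B_5). One simple-root ordering that puts it in standard form is (alpha_2, alpha_4, alpha_3, alpha_5, alpha_1). So the algebra is type B_5, i.e. so(11).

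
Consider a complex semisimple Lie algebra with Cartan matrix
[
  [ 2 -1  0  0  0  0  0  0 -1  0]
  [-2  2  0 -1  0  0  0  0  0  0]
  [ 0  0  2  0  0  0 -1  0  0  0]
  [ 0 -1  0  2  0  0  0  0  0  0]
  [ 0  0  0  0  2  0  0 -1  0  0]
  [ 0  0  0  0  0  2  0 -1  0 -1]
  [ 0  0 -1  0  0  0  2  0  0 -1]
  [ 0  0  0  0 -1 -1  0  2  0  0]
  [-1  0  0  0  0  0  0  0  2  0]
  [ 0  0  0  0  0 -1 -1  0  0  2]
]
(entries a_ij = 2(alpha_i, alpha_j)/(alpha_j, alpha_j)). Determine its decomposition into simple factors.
The diagram associated to this matrix has two connected components: the simple roots {alpha_3, alpha_5, alpha_6, alpha_7, alpha_8, alpha_10} form a chain of 6 nodes with single edges (A_6), and {alpha_1, alpha_2, alpha_4, alpha_9} form a chain of 4 nodes with a double edge between the middle two (F_4). A semisimple Lie algebra decomposes uniquely as the direct sum of simple ideals, one per connected component of its Dynkin diagram, so g ≅ A_6 ⊕ F_4 (dimension 48 + 52 = 100).

A6 + F4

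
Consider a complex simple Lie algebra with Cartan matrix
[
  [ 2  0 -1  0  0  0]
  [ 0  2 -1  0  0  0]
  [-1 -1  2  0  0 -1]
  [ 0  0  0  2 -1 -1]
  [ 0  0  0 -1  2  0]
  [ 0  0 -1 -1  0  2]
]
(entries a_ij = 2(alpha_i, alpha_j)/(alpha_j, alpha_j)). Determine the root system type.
The matrix has rank 6 with 2's on the diagonal. Reading the off-diagonal entries as Dynkin edges (a single edge where a_ij = a_ji = -1; a double or triple edge where a_ij * a_ji = 2 or 3), the diagram is a chain of 4 nodes with a fork of two nodes at one end (D_6). One simple-root ordering that puts it in standard form is (alpha_5, alpha_4, alpha_6, alpha_3, alpha_2, alpha_1). So the algebra is type D_6, i.e. so(12).

D_6 (so(12))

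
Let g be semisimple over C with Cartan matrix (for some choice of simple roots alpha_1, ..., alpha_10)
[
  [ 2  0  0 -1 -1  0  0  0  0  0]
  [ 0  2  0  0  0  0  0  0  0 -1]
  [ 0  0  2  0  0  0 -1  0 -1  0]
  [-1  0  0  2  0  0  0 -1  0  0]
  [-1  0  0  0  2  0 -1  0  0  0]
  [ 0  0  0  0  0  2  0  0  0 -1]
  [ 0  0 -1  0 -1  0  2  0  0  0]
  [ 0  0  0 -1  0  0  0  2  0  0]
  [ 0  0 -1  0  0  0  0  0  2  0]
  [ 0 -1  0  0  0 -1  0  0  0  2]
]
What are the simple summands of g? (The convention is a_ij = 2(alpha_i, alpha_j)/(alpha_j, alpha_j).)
The diagram associated to this matrix has two connected components: the simple roots {alpha_2, alpha_6, alpha_10} form a chain of 3 nodes with single edges (A_3), and {alpha_1, alpha_3, alpha_4, alpha_5, alpha_7, alpha_8, alpha_9} form a chain of 7 nodes with single edges (A_7). A semisimple Lie algebra decomposes uniquely as the direct sum of simple ideals, one per connected component of its Dynkin diagram, so g ≅ A_3 ⊕ A_7 (dimension 15 + 63 = 78).

A3 ⊕ A7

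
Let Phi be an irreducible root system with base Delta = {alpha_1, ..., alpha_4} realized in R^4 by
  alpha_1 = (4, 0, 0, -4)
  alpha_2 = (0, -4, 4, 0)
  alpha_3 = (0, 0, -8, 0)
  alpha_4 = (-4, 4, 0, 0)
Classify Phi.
type C_4

Compute the Cartan integers a_ij = 2(alpha_i, alpha_j)/(alpha_j, alpha_j); the resulting 4x4 Cartan matrix is
[[2, 0, 0, -1], [0, 2, -1, -1], [0, -2, 2, 0], [-1, -1, 0, 2]].
The roots have two lengths (squared-length ratio 2:1); the short ones are alpha_{1,2,4}. The associated Dynkin diagram is a chain of 4 nodes with a double edge at one end; the terminal node there is the unique long simple root (C_4), so the type is C_4 (the algebra sp(8)).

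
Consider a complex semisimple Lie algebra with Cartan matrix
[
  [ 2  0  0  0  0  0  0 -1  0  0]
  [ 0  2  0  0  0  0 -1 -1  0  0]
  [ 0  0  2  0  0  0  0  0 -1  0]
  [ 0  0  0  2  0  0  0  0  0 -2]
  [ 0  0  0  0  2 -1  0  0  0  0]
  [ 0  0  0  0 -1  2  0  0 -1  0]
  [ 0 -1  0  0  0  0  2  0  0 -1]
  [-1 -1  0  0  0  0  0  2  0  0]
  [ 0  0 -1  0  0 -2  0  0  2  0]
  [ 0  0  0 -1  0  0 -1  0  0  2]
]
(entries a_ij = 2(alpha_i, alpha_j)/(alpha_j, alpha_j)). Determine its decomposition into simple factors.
C_6 ⊕ F_4

The diagram associated to this matrix has two connected components: the simple roots {alpha_1, alpha_2, alpha_4, alpha_7, alpha_8, alpha_10} form a chain of 6 nodes with a double edge at one end; the terminal node there is the unique long simple root (C_6), and {alpha_3, alpha_5, alpha_6, alpha_9} form a chain of 4 nodes with a double edge between the middle two (F_4). A semisimple Lie algebra decomposes uniquely as the direct sum of simple ideals, one per connected component of its Dynkin diagram, so g ≅ C_6 ⊕ F_4 (dimension 78 + 52 = 130).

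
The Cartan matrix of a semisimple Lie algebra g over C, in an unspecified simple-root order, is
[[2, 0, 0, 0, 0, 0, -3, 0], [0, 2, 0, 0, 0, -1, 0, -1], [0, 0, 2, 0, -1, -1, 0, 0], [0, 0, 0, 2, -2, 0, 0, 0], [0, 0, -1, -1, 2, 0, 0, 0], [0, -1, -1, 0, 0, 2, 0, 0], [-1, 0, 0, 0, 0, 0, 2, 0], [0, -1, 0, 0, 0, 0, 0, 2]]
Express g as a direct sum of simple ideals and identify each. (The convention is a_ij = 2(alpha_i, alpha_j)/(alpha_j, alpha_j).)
The diagram associated to this matrix has two connected components: the simple roots {alpha_2, alpha_3, alpha_4, alpha_5, alpha_6, alpha_8} form a chain of 6 nodes with a double edge at one end; the terminal node there is the unique long simple root (C_6), and {alpha_1, alpha_7} form two nodes joined by a triple edge (G_2). A semisimple Lie algebra decomposes uniquely as the direct sum of simple ideals, one per connected component of its Dynkin diagram, so g ≅ C_6 ⊕ G_2 (dimension 78 + 14 = 92).

C_6 + G_2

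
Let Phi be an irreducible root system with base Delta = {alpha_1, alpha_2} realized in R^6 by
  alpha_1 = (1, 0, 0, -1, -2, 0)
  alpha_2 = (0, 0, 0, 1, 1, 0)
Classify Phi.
Compute the Cartan integers a_ij = 2(alpha_i, alpha_j)/(alpha_j, alpha_j); the resulting 2x2 Cartan matrix is
[[2, -3], [-1, 2]].
The roots have two lengths (squared-length ratio 3:1); the short ones are alpha_{2}. The associated Dynkin diagram is two nodes joined by a triple edge (G_2), so the type is G_2.

G_2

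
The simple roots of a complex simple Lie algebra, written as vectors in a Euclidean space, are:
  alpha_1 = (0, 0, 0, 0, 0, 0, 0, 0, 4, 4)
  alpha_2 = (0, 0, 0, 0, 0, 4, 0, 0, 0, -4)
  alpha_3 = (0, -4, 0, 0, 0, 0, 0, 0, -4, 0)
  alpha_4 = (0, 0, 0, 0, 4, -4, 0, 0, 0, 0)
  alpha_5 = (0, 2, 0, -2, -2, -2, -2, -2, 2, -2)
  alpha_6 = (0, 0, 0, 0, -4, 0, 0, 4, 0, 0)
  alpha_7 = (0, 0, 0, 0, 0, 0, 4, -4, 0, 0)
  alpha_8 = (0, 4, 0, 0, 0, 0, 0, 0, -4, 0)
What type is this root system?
Compute the Cartan integers a_ij = 2(alpha_i, alpha_j)/(alpha_j, alpha_j); the resulting 8x8 Cartan matrix is
[[2, -1, -1, 0, 0, 0, 0, -1], [-1, 2, 0, -1, 0, 0, 0, 0], [-1, 0, 2, 0, -1, 0, 0, 0], [0, -1, 0, 2, 0, -1, 0, 0], [0, 0, -1, 0, 2, 0, 0, 0], [0, 0, 0, -1, 0, 2, -1, 0], [0, 0, 0, 0, 0, -1, 2, 0], [-1, 0, 0, 0, 0, 0, 0, 2]].
All simple roots have the same length, so the diagram is simply laced. The associated Dynkin diagram is a chain of 7 nodes with one extra node attached to the third node from one end (E_8), so the type is E_8.

E_8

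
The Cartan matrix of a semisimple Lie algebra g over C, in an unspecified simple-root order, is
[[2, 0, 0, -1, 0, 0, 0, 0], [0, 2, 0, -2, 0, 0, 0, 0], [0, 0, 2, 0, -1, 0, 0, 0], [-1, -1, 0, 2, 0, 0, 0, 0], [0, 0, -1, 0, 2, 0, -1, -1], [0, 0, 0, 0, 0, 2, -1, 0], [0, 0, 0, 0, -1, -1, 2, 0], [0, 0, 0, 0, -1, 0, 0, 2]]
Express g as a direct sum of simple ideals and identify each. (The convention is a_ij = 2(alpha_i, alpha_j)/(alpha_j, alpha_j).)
C_3 + D_5

The diagram associated to this matrix has two connected components: the simple roots {alpha_1, alpha_2, alpha_4} form a chain of 3 nodes with a double edge at one end; the terminal node there is the unique long simple root (C_3), and {alpha_3, alpha_5, alpha_6, alpha_7, alpha_8} form a chain of 3 nodes with a fork of two nodes at one end (D_5). A semisimple Lie algebra decomposes uniquely as the direct sum of simple ideals, one per connected component of its Dynkin diagram, so g ≅ C_3 ⊕ D_5 (dimension 21 + 45 = 66).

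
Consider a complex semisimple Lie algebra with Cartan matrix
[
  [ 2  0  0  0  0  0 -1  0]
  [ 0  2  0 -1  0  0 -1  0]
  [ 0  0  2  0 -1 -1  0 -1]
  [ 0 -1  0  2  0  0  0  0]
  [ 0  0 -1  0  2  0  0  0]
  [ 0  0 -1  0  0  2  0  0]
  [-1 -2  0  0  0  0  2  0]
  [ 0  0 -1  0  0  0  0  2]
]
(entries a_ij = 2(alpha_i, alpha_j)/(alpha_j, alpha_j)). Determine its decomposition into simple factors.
The diagram associated to this matrix has two connected components: the simple roots {alpha_3, alpha_5, alpha_6, alpha_8} form a chain of 2 nodes with a fork of two nodes at one end (D_4), and {alpha_1, alpha_2, alpha_4, alpha_7} form a chain of 4 nodes with a double edge between the middle two (F_4). A semisimple Lie algebra decomposes uniquely as the direct sum of simple ideals, one per connected component of its Dynkin diagram, so g ≅ D_4 ⊕ F_4 (dimension 28 + 52 = 80).

D_4 ⊕ F_4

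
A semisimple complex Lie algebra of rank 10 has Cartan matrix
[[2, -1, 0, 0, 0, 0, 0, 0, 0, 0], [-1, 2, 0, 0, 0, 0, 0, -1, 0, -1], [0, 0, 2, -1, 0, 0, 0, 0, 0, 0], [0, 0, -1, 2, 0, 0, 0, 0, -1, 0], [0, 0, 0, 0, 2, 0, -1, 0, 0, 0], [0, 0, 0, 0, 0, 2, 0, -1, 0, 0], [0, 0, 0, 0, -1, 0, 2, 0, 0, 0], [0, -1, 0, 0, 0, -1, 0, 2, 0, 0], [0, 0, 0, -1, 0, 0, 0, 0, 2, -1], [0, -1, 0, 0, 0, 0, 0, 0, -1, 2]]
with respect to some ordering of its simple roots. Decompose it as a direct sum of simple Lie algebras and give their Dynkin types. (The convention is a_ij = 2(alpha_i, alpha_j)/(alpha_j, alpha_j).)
The diagram associated to this matrix has two connected components: the simple roots {alpha_5, alpha_7} form a chain of 2 nodes with single edges (A_2), and {alpha_1, alpha_2, alpha_3, alpha_4, alpha_6, alpha_8, alpha_9, alpha_10} form a chain of 7 nodes with one extra node attached to the third node from one end (E_8). A semisimple Lie algebra decomposes uniquely as the direct sum of simple ideals, one per connected component of its Dynkin diagram, so g ≅ A_2 ⊕ E_8 (dimension 8 + 248 = 256).

A_2 ⊕ E_8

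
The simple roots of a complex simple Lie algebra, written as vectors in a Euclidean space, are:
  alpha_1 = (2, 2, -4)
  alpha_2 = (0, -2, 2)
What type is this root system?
Compute the Cartan integers a_ij = 2(alpha_i, alpha_j)/(alpha_j, alpha_j); the resulting 2x2 Cartan matrix is
[[2, -3], [-1, 2]].
The roots have two lengths (squared-length ratio 3:1); the short ones are alpha_{2}. The associated Dynkin diagram is two nodes joined by a triple edge (G_2), so the type is G_2.

type G_2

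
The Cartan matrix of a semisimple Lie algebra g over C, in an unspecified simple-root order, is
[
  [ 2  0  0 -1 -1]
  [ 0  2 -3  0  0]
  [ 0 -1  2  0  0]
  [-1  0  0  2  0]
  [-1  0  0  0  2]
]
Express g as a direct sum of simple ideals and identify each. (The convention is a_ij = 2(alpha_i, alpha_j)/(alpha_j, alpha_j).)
type A_3 ⊕ type G_2

The diagram associated to this matrix has two connected components: the simple roots {alpha_1, alpha_4, alpha_5} form a chain of 3 nodes with single edges (A_3), and {alpha_2, alpha_3} form two nodes joined by a triple edge (G_2). A semisimple Lie algebra decomposes uniquely as the direct sum of simple ideals, one per connected component of its Dynkin diagram, so g ≅ A_3 ⊕ G_2 (dimension 15 + 14 = 29).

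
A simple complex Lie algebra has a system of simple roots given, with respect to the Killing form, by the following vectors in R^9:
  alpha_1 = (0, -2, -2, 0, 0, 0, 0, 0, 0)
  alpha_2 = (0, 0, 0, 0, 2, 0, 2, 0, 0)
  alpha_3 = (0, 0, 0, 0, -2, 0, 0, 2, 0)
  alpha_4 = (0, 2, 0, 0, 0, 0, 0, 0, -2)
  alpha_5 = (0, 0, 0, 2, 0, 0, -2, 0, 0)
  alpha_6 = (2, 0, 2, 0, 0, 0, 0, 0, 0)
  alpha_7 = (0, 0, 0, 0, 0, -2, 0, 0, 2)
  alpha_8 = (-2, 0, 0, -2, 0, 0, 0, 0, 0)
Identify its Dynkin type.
Compute the Cartan integers a_ij = 2(alpha_i, alpha_j)/(alpha_j, alpha_j); the resulting 8x8 Cartan matrix is
[[2, 0, 0, -1, 0, -1, 0, 0], [0, 2, -1, 0, -1, 0, 0, 0], [0, -1, 2, 0, 0, 0, 0, 0], [-1, 0, 0, 2, 0, 0, -1, 0], [0, -1, 0, 0, 2, 0, 0, -1], [-1, 0, 0, 0, 0, 2, 0, -1], [0, 0, 0, -1, 0, 0, 2, 0], [0, 0, 0, 0, -1, -1, 0, 2]].
All simple roots have the same length, so the diagram is simply laced. The associated Dynkin diagram is a chain of 8 nodes with single edges (A_8), so the type is A_8 (the algebra sl(9)).

A_8 (sl(9))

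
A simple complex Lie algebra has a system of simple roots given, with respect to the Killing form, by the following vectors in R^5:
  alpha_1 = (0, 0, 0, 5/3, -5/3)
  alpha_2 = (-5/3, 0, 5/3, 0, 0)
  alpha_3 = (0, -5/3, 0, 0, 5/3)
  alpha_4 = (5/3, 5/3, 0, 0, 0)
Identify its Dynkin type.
Compute the Cartan integers a_ij = 2(alpha_i, alpha_j)/(alpha_j, alpha_j); the resulting 4x4 Cartan matrix is
[[2, 0, -1, 0], [0, 2, 0, -1], [-1, 0, 2, -1], [0, -1, -1, 2]].
All simple roots have the same length, so the diagram is simply laced. The associated Dynkin diagram is a chain of 4 nodes with single edges (A_4), so the type is A_4 (the algebra sl(5)).

type A_4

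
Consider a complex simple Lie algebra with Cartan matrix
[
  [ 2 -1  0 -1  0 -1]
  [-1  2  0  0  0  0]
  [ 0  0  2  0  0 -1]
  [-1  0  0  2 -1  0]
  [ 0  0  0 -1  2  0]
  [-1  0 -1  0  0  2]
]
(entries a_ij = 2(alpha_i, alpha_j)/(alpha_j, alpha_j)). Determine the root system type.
The matrix has rank 6 with 2's on the diagonal. Reading the off-diagonal entries as Dynkin edges (a single edge where a_ij = a_ji = -1; a double or triple edge where a_ij * a_ji = 2 or 3), the diagram is a chain of 5 nodes with one extra node attached to the third node from one end (E_6). One simple-root ordering that puts it in standard form is (alpha_3, alpha_2, alpha_6, alpha_1, alpha_4, alpha_5). So the algebra is type E_6.

E_6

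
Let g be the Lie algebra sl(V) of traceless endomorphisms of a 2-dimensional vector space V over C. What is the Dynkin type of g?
A_1

This is sl(2), which has dimension 2^2 - 1 = 3 and rank 2 - 1 = 1 (a Cartan subalgebra is the diagonal traceless matrices). In the classification of classical Lie algebras, the special linear algebra sl(n+1) has type A_n; here n = 1, so the Dynkin diagram is a chain of 1 nodes with single edges (A_1). Hence the type is A_1.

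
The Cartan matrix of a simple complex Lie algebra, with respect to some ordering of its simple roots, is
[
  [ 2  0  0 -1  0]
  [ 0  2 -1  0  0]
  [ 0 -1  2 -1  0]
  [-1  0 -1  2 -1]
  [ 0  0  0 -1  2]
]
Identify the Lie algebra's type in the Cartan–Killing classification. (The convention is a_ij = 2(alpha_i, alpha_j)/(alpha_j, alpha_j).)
The matrix has rank 5 with 2's on the diagonal. Reading the off-diagonal entries as Dynkin edges (a single edge where a_ij = a_ji = -1; a double or triple edge where a_ij * a_ji = 2 or 3), the diagram is a chain of 3 nodes with a fork of two nodes at one end (D_5). One simple-root ordering that puts it in standard form is (alpha_2, alpha_3, alpha_4, alpha_1, alpha_5). So the algebra is type D_5, i.e. so(10).

D_5 (so(10))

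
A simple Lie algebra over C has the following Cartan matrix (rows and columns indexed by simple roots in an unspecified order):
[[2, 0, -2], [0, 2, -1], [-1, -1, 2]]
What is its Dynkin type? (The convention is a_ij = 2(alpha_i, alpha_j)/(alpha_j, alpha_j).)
The matrix has rank 3 with 2's on the diagonal. Reading the off-diagonal entries as Dynkin edges (a single edge where a_ij = a_ji = -1; a double or triple edge where a_ij * a_ji = 2 or 3), the diagram is a chain of 3 nodes with a double edge at one end; the terminal node there is the unique long simple root (C_3). One simple-root ordering that puts it in standard form is (alpha_2, alpha_3, alpha_1). So the algebra is type C_3, i.e. sp(6).

type C_3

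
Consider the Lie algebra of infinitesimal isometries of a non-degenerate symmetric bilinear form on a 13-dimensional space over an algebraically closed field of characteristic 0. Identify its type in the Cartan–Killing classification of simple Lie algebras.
This is so(13) with 13 odd, which has dimension 13(13-1)/2 = 78 and rank (13-1)/2 = 6. In the classification of classical Lie algebras, the orthogonal algebra so(2n+1) in an odd number of variables has type B_n; here n = 6, so the Dynkin diagram is a chain of 6 nodes with a double edge at one end; the terminal node there is the unique short simple root (B_6). Hence the type is B_6.

type B_6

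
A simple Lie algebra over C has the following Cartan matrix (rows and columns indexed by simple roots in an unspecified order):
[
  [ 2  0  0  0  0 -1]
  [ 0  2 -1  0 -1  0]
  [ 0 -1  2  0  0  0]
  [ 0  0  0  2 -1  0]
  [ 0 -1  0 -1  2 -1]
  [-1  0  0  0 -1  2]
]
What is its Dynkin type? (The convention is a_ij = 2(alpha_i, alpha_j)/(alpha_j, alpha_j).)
E_6

The matrix has rank 6 with 2's on the diagonal. Reading the off-diagonal entries as Dynkin edges (a single edge where a_ij = a_ji = -1; a double or triple edge where a_ij * a_ji = 2 or 3), the diagram is a chain of 5 nodes with one extra node attached to the third node from one end (E_6). One simple-root ordering that puts it in standard form is (alpha_1, alpha_4, alpha_6, alpha_5, alpha_2, alpha_3). So the algebra is type E_6.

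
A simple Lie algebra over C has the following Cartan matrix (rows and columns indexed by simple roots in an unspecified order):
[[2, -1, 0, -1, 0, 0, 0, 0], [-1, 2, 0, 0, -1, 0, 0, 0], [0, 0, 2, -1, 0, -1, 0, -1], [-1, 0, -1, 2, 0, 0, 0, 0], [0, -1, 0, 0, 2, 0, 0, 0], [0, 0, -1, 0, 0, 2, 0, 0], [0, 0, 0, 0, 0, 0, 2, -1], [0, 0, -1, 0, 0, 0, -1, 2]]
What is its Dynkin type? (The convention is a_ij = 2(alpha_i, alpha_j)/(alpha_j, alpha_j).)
E8

The matrix has rank 8 with 2's on the diagonal. Reading the off-diagonal entries as Dynkin edges (a single edge where a_ij = a_ji = -1; a double or triple edge where a_ij * a_ji = 2 or 3), the diagram is a chain of 7 nodes with one extra node attached to the third node from one end (E_8). One simple-root ordering that puts it in standard form is (alpha_7, alpha_6, alpha_8, alpha_3, alpha_4, alpha_1, alpha_2, alpha_5). So the algebra is type E_8.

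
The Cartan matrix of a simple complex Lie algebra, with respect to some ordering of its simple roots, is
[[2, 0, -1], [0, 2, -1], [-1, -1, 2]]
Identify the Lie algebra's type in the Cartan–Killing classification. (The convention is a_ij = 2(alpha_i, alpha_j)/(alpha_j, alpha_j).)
A_3 (sl(4))

The matrix has rank 3 with 2's on the diagonal. Reading the off-diagonal entries as Dynkin edges (a single edge where a_ij = a_ji = -1; a double or triple edge where a_ij * a_ji = 2 or 3), the diagram is a chain of 3 nodes with single edges (A_3). One simple-root ordering that puts it in standard form is (alpha_2, alpha_3, alpha_1). So the algebra is type A_3, i.e. sl(4).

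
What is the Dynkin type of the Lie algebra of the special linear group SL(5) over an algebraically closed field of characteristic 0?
A4

This is sl(5), which has dimension 5^2 - 1 = 24 and rank 5 - 1 = 4 (a Cartan subalgebra is the diagonal traceless matrices). In the classification of classical Lie algebras, the special linear algebra sl(n+1) has type A_n; here n = 4, so the Dynkin diagram is a chain of 4 nodes with single edges (A_4). Hence the type is A_4.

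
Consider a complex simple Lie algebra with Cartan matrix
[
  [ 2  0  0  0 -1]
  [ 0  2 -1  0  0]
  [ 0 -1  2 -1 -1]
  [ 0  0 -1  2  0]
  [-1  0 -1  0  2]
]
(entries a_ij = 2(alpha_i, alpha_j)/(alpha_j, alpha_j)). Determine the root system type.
D_5

The matrix has rank 5 with 2's on the diagonal. Reading the off-diagonal entries as Dynkin edges (a single edge where a_ij = a_ji = -1; a double or triple edge where a_ij * a_ji = 2 or 3), the diagram is a chain of 3 nodes with a fork of two nodes at one end (D_5). One simple-root ordering that puts it in standard form is (alpha_1, alpha_5, alpha_3, alpha_2, alpha_4). So the algebra is type D_5, i.e. so(10).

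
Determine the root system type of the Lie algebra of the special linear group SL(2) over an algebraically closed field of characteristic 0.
This is sl(2), which has dimension 2^2 - 1 = 3 and rank 2 - 1 = 1 (a Cartan subalgebra is the diagonal traceless matrices). In the classification of classical Lie algebras, the special linear algebra sl(n+1) has type A_n; here n = 1, so the Dynkin diagram is a chain of 1 nodes with single edges (A_1). Hence the type is A_1.

A1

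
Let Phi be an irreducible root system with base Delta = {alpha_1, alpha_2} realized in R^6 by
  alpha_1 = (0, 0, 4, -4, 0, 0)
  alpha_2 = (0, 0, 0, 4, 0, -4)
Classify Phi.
Compute the Cartan integers a_ij = 2(alpha_i, alpha_j)/(alpha_j, alpha_j); the resulting 2x2 Cartan matrix is
[[2, -1], [-1, 2]].
All simple roots have the same length, so the diagram is simply laced. The associated Dynkin diagram is a chain of 2 nodes with single edges (A_2), so the type is A_2 (the algebra sl(3)).

A_2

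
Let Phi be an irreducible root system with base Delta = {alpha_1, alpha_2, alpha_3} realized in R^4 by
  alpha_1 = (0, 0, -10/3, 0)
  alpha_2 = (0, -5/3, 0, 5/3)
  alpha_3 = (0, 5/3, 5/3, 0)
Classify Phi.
Compute the Cartan integers a_ij = 2(alpha_i, alpha_j)/(alpha_j, alpha_j); the resulting 3x3 Cartan matrix is
[[2, 0, -2], [0, 2, -1], [-1, -1, 2]].
The roots have two lengths (squared-length ratio 2:1); the short ones are alpha_{2,3}. The associated Dynkin diagram is a chain of 3 nodes with a double edge at one end; the terminal node there is the unique long simple root (C_3), so the type is C_3 (the algebra sp(6)).

type C_3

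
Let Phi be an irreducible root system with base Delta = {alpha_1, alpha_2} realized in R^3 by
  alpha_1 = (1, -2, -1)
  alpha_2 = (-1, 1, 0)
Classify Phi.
Compute the Cartan integers a_ij = 2(alpha_i, alpha_j)/(alpha_j, alpha_j); the resulting 2x2 Cartan matrix is
[[2, -3], [-1, 2]].
The roots have two lengths (squared-length ratio 3:1); the short ones are alpha_{2}. The associated Dynkin diagram is two nodes joined by a triple edge (G_2), so the type is G_2.

G_2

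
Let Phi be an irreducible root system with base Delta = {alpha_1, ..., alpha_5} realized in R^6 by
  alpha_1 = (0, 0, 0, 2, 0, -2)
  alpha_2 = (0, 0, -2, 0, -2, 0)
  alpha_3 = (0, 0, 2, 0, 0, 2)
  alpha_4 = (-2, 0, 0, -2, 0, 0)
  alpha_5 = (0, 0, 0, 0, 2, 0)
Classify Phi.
Compute the Cartan integers a_ij = 2(alpha_i, alpha_j)/(alpha_j, alpha_j); the resulting 5x5 Cartan matrix is
[[2, 0, -1, -1, 0], [0, 2, -1, 0, -2], [-1, -1, 2, 0, 0], [-1, 0, 0, 2, 0], [0, -1, 0, 0, 2]].
The roots have two lengths (squared-length ratio 2:1); the short ones are alpha_{5}. The associated Dynkin diagram is a chain of 5 nodes with a double edge at one end; the terminal node there is the unique short simple root (B_5), so the type is B_5 (the algebra so(11)).

B5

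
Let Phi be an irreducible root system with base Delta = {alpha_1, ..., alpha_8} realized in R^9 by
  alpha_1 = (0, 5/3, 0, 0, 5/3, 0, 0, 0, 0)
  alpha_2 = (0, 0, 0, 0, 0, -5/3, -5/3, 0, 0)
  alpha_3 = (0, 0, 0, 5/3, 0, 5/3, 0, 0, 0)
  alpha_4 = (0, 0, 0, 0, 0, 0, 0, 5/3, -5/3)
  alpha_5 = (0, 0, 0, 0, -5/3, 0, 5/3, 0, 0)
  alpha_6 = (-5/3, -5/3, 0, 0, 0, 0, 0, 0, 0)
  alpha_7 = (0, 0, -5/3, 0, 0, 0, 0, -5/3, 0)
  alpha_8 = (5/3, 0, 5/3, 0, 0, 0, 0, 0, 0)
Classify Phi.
Compute the Cartan integers a_ij = 2(alpha_i, alpha_j)/(alpha_j, alpha_j); the resulting 8x8 Cartan matrix is
[[2, 0, 0, 0, -1, -1, 0, 0], [0, 2, -1, 0, -1, 0, 0, 0], [0, -1, 2, 0, 0, 0, 0, 0], [0, 0, 0, 2, 0, 0, -1, 0], [-1, -1, 0, 0, 2, 0, 0, 0], [-1, 0, 0, 0, 0, 2, 0, -1], [0, 0, 0, -1, 0, 0, 2, -1], [0, 0, 0, 0, 0, -1, -1, 2]].
All simple roots have the same length, so the diagram is simply laced. The associated Dynkin diagram is a chain of 8 nodes with single edges (A_8), so the type is A_8 (the algebra sl(9)).

A_8 (sl(9))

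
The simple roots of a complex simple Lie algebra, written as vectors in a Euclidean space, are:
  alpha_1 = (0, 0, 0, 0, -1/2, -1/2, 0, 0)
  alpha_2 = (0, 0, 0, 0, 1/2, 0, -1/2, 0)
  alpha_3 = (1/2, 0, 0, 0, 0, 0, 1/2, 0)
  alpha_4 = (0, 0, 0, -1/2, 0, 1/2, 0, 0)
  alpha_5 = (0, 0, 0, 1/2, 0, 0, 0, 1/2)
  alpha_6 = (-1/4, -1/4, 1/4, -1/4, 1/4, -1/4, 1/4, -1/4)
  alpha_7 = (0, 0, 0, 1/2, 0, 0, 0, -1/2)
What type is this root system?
type E_7

Compute the Cartan integers a_ij = 2(alpha_i, alpha_j)/(alpha_j, alpha_j); the resulting 7x7 Cartan matrix is
[[2, -1, 0, -1, 0, 0, 0], [-1, 2, -1, 0, 0, 0, 0], [0, -1, 2, 0, 0, 0, 0], [-1, 0, 0, 2, -1, 0, -1], [0, 0, 0, -1, 2, -1, 0], [0, 0, 0, 0, -1, 2, 0], [0, 0, 0, -1, 0, 0, 2]].
All simple roots have the same length, so the diagram is simply laced. The associated Dynkin diagram is a chain of 6 nodes with one extra node attached to the third node from one end (E_7), so the type is E_7.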